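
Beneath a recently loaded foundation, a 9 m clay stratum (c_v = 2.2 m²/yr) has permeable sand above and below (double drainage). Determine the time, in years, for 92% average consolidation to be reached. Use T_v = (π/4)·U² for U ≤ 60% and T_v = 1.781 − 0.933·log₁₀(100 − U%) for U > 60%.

t ≈ 8.64 years

Drainage path length: H_d = H/2 = 4.5 m (double drainage).
U > 60%: T_v = 1.781 − 0.933·log₁₀(100 − 92) = 0.93842.
t = T_v·H_d²/c_v = 0.93842×4.5²/2.2 = 8.638 years.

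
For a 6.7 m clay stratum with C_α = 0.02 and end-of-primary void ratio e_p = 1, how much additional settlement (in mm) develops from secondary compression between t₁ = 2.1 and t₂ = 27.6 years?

S_s ≈ 75 mm

Secondary compression: S_s = C_α·H/(1+e_p)·log₁₀(t₂/t₁)
S_s = 0.02×6.7/(1+1)×log₁₀(27.6/2.1)
    = 0.067 × 1.119 = 0.07495 m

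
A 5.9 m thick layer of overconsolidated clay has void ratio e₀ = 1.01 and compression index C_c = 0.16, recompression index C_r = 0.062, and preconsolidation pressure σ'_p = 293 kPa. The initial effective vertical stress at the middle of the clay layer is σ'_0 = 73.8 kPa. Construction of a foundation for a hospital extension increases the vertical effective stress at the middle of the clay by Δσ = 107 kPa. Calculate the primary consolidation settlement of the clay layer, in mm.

S_c ≈ 70.8 mm

Final effective stress: σ'_f = 73.8 + 107 = 180.8 kPa.
σ'_f = 180.8 ≤ σ'_p = 293 kPa, so the clay remains overconsolidated and only the recompression index applies:
S_c = C_r·H/(1+e₀)·log₁₀(σ'_f/σ'_0) = 0.062×5.9/2.01×log₁₀(180.8/73.8)
    = 0.18199 × 0.38914 = 0.07082 m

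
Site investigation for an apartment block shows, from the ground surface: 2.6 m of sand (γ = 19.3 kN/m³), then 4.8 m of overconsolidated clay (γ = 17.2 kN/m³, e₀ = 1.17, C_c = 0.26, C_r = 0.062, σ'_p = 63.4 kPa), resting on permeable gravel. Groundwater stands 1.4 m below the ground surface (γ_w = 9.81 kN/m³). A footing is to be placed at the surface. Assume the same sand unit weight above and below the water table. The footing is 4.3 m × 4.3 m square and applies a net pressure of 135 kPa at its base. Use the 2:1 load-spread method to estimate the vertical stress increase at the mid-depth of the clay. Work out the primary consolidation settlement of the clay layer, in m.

Mid-depth of clay below the ground surface: z = 2.6 + 4.8/2 = 5 m.
Total vertical stress at mid-clay: σ_v = 19.3×2.6 + 17.2×2.4 = 91.46 kPa.
Pore pressure: u = 9.81×(5 − 1.4) = 35.316 kPa.
Initial effective stress: σ'_0 = σ_v − u = 91.46 − 35.316 = 56.144 kPa.
Stress increase at mid-clay by the 2:1 spreading method:
Δσ = qBL/((B+z)(L+z)) = 135×4.3×4.3/((4.3+5)(4.3+5)) = 28.861 kPa
Final effective stress: σ'_f = 56.144 + 28.861 = 85.005 kPa.
σ'_f = 85.005 > σ'_p = 63.4 kPa, so the stress path crosses the preconsolidation pressure — recompression up to σ'_p, then virgin compression beyond:
S_c = H/(1+e₀)·[C_r·log₁₀(σ'_p/σ'_0) + C_c·log₁₀(σ'_f/σ'_p)]
    = 4.8/2.17 × [0.062×log₁₀(63.4/56.144) + 0.26×log₁₀(85.005/63.4)]
    = 2.212 × [0.0032727 + 0.033112] = 0.08048 m

S_c ≈ 0.0805 m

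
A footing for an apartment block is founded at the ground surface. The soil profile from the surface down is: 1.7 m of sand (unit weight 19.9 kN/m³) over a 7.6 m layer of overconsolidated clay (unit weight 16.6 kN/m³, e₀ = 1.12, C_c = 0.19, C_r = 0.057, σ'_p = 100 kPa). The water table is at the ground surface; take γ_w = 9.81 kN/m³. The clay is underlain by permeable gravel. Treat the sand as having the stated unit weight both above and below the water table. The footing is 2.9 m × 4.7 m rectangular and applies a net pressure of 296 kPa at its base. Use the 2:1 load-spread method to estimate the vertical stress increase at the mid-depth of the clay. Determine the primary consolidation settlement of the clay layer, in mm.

Mid-depth of clay below the ground surface: z = 1.7 + 7.6/2 = 5.5 m.
Total vertical stress at mid-clay: σ_v = 19.9×1.7 + 16.6×3.8 = 96.91 kPa.
Pore pressure: u = 9.81×(5.5 − 0) = 53.955 kPa.
Initial effective stress: σ'_0 = σ_v − u = 96.91 − 53.955 = 42.955 kPa.
Stress increase at mid-clay by the 2:1 spreading method:
Δσ = qBL/((B+z)(L+z)) = 296×2.9×4.7/((2.9+5.5)(4.7+5.5)) = 47.088 kPa
Final effective stress: σ'_f = 42.955 + 47.088 = 90.043 kPa.
σ'_f = 90.043 ≤ σ'_p = 100 kPa, so the clay remains overconsolidated and only the recompression index applies:
S_c = C_r·H/(1+e₀)·log₁₀(σ'_f/σ'_0) = 0.057×7.6/2.12×log₁₀(90.043/42.955)
    = 0.20434 × 0.32144 = 0.06568 m

S_c ≈ 65.7 mm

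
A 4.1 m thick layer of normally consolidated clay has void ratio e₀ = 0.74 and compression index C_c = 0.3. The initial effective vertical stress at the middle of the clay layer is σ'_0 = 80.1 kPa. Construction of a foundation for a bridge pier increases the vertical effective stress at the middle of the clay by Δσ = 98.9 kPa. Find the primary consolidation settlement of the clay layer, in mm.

Final effective stress: σ'_f = σ'_0 + Δσ = 80.1 + 98.9 = 179 kPa.
Normally consolidated clay, so the full stress increment lies on the virgin compression line:
S_c = C_c·H/(1+e₀)·log₁₀(σ'_f/σ'_0) = 0.3×4.1/(1+0.74)×log₁₀(179/80.1)
    = 0.7069 × 0.34922 = 0.2469 m

S_c ≈ 247 mm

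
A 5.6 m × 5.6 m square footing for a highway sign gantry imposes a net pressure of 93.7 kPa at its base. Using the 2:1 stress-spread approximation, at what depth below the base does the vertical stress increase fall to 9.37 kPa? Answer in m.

2:1 spreading — at depth z the loaded area has grown by z in each plan dimension:
qB²/(B+z)² = Δσ_z ⇒ z = B(√(q/Δσ_z) − 1) = 5.6×(√(93.7/9.37) − 1) = 12.11 m

z ≈ 12.1 m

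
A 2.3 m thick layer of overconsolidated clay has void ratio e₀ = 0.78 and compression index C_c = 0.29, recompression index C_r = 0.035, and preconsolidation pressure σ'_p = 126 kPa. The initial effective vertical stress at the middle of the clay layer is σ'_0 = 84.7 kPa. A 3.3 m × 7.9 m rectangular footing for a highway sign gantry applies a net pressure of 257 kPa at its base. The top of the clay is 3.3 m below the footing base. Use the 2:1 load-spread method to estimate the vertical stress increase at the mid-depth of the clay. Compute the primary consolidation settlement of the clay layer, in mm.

Mid-depth of clay below the footing base: z = 3.3 + 2.3/2 = 4.45 m.
Stress increase at mid-clay by the 2:1 spreading method:
Δσ = qBL/((B+z)(L+z)) = 257×3.3×7.9/((3.3+4.45)(7.9+4.45)) = 70.001 kPa
Final effective stress: σ'_f = 84.7 + 70.001 = 154.7 kPa.
σ'_f = 154.7 > σ'_p = 126 kPa, so the stress path crosses the preconsolidation pressure — recompression up to σ'_p, then virgin compression beyond:
S_c = H/(1+e₀)·[C_r·log₁₀(σ'_p/σ'_0) + C_c·log₁₀(σ'_f/σ'_p)]
    = 2.3/1.78 × [0.035×log₁₀(126/84.7) + 0.29×log₁₀(154.7/126)]
    = 1.2921 × [0.006037 + 0.025845] = 0.04119 m

S_c ≈ 41.2 mm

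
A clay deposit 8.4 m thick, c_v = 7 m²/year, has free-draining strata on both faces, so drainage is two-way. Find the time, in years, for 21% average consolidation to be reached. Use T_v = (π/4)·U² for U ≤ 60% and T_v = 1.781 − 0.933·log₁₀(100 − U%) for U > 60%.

Drainage path length: H_d = H/2 = 4.2 m (double drainage).
U ≤ 60%: T_v = (π/4)·U² = (π/4)×0.21² = 0.034636.
t = T_v·H_d²/c_v = 0.034636×4.2²/7 = 0.08728 years.

t ≈ 0.0873 years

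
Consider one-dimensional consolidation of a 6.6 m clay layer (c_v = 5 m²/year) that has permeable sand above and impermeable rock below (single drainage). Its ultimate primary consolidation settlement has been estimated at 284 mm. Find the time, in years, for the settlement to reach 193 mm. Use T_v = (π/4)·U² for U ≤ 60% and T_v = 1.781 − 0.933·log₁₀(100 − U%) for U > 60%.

Drainage path length: H_d = H = 6.6 m (single drainage).
U = S(t)/S_ult = 193/284 = 0.6796.
U > 60%: T_v = 1.781 − 0.933·log₁₀(100 − 67.958) = 0.37616.
t = T_v·H_d²/c_v = 0.37616×6.6²/5 = 3.277 years.

t ≈ 3.28 years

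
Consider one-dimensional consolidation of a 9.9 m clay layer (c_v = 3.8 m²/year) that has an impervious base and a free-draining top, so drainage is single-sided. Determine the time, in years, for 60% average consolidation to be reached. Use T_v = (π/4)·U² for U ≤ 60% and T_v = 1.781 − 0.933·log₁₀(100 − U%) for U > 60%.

t ≈ 7.29 years

Drainage path length: H_d = H = 9.9 m (single drainage).
U ≤ 60%: T_v = (π/4)·U² = (π/4)×0.6² = 0.28274.
t = T_v·H_d²/c_v = 0.28274×9.9²/3.8 = 7.292 years.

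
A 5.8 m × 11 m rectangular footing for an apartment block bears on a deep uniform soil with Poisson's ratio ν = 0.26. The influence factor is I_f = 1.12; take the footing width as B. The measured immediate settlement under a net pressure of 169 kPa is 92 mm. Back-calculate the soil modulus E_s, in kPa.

S_e = q·B·(1−ν²)/E_s · I_f  ⇒  E_s = q·B·(1−ν²)·I_f / S_e.
E_s = 169 × 5.8 × 0.9324 × 1.12 / 0.092 = 11130 kPa

E_s ≈ 11100 kPa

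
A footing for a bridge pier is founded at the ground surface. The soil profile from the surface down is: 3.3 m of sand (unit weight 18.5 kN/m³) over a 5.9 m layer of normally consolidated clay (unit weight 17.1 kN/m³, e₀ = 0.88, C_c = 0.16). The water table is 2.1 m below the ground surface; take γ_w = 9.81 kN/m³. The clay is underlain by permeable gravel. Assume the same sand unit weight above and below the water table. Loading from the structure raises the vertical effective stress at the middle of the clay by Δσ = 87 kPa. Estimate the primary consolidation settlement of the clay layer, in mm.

Mid-depth of clay below the ground surface: z = 3.3 + 5.9/2 = 6.25 m.
Total vertical stress at mid-clay: σ_v = 18.5×3.3 + 17.1×2.95 = 111.5 kPa.
Pore pressure: u = 9.81×(6.25 − 2.1) = 40.712 kPa.
Initial effective stress: σ'_0 = σ_v − u = 111.5 − 40.712 = 70.788 kPa.
Final effective stress: σ'_f = σ'_0 + Δσ = 70.788 + 87 = 157.79 kPa.
Normally consolidated clay, so the full stress increment lies on the virgin compression line:
S_c = C_c·H/(1+e₀)·log₁₀(σ'_f/σ'_0) = 0.16×5.9/(1+0.88)×log₁₀(157.79/70.788)
    = 0.50213 × 0.34812 = 0.1748 m

S_c ≈ 175 mm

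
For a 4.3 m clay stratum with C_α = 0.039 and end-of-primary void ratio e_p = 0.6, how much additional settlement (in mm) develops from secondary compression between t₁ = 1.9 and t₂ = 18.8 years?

S_s ≈ 104 mm

Secondary compression: S_s = C_α·H/(1+e_p)·log₁₀(t₂/t₁)
S_s = 0.039×4.3/(1+0.6)×log₁₀(18.8/1.9)
    = 0.1048 × 0.9954 = 0.1043 m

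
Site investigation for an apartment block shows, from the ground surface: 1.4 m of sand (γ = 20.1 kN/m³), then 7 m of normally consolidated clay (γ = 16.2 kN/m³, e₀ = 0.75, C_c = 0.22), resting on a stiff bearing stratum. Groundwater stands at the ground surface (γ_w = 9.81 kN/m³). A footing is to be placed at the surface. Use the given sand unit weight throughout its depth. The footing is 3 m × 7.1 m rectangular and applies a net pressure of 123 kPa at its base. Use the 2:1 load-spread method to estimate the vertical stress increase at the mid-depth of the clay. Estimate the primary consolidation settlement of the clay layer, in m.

Mid-depth of clay below the ground surface: z = 1.4 + 7/2 = 4.9 m.
Total vertical stress at mid-clay: σ_v = 20.1×1.4 + 16.2×3.5 = 84.84 kPa.
Pore pressure: u = 9.81×(4.9 − 0) = 48.069 kPa.
Initial effective stress: σ'_0 = σ_v − u = 84.84 − 48.069 = 36.771 kPa.
Stress increase at mid-clay by the 2:1 spreading method:
Δσ = qBL/((B+z)(L+z)) = 123×3×7.1/((3+4.9)(7.1+4.9)) = 27.636 kPa
Final effective stress: σ'_f = σ'_0 + Δσ = 36.771 + 27.636 = 64.407 kPa.
Normally consolidated clay, so the full stress increment lies on the virgin compression line:
S_c = C_c·H/(1+e₀)·log₁₀(σ'_f/σ'_0) = 0.22×7/(1+0.75)×log₁₀(64.407/36.771)
    = 0.88 × 0.24343 = 0.2142 m

S_c ≈ 0.214 m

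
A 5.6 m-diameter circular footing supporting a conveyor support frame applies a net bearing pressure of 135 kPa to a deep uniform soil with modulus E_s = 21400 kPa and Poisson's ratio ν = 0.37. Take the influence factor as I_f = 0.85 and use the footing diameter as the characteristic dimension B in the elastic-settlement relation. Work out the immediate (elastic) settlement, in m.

Immediate (elastic) settlement: S_e = q·B·(1−ν²)/E_s · I_f.
S_e = 135 × 5.6 × (1 − 0.37²) / 21400 × 0.85
    = 135 × 5.6 × 0.8631 / 21400 × 0.85
    = 0.02592 m

S_e ≈ 0.0259 m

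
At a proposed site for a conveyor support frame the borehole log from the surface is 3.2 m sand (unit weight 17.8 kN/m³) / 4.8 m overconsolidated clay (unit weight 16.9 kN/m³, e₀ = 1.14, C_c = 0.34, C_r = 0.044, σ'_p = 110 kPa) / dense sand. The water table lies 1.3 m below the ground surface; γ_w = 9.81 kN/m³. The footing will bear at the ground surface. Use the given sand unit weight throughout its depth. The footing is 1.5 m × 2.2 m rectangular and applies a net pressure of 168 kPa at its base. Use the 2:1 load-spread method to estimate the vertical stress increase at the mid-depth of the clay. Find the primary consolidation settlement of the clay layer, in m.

S_c ≈ 0.00713 m

Mid-depth of clay below the ground surface: z = 3.2 + 4.8/2 = 5.6 m.
Total vertical stress at mid-clay: σ_v = 17.8×3.2 + 16.9×2.4 = 97.52 kPa.
Pore pressure: u = 9.81×(5.6 − 1.3) = 42.183 kPa.
Initial effective stress: σ'_0 = σ_v − u = 97.52 − 42.183 = 55.337 kPa.
Stress increase at mid-clay by the 2:1 spreading method:
Δσ = qBL/((B+z)(L+z)) = 168×1.5×2.2/((1.5+5.6)(2.2+5.6)) = 10.011 kPa
Final effective stress: σ'_f = 55.337 + 10.011 = 65.348 kPa.
σ'_f = 65.348 ≤ σ'_p = 110 kPa, so the clay remains overconsolidated and only the recompression index applies:
S_c = C_r·H/(1+e₀)·log₁₀(σ'_f/σ'_0) = 0.044×4.8/2.14×log₁₀(65.348/55.337)
    = 0.098692 × 0.072217 = 0.007127 m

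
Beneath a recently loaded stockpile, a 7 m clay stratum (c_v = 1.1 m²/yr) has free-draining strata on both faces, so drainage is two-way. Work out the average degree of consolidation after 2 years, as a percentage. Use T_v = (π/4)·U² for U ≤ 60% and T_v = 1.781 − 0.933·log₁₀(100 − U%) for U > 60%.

Drainage path length: H_d = H/2 = 3.5 m (double drainage).
T_v = c_v·t/H_d² = 1.1×2/3.5² = 0.17959.
T_v = 0.17959 corresponds to the U ≤ 60% branch:
U = √(4T_v/π) = 0.4782

U ≈ 47.8 %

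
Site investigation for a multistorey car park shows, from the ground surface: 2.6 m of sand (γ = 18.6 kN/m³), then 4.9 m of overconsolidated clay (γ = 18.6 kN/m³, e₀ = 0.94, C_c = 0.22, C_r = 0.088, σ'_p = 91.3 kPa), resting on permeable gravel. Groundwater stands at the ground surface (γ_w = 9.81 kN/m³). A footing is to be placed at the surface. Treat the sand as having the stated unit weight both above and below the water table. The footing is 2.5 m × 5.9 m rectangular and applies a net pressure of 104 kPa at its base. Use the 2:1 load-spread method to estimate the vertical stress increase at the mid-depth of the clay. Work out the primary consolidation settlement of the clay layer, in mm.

S_c ≈ 33.7 mm

Mid-depth of clay below the ground surface: z = 2.6 + 4.9/2 = 5.05 m.
Total vertical stress at mid-clay: σ_v = 18.6×2.6 + 18.6×2.45 = 93.93 kPa.
Pore pressure: u = 9.81×(5.05 − 0) = 49.541 kPa.
Initial effective stress: σ'_0 = σ_v − u = 93.93 − 49.541 = 44.389 kPa.
Stress increase at mid-clay by the 2:1 spreading method:
Δσ = qBL/((B+z)(L+z)) = 104×2.5×5.9/((2.5+5.05)(5.9+5.05)) = 18.555 kPa
Final effective stress: σ'_f = 44.389 + 18.555 = 62.944 kPa.
σ'_f = 62.944 ≤ σ'_p = 91.3 kPa, so the clay remains overconsolidated and only the recompression index applies:
S_c = C_r·H/(1+e₀)·log₁₀(σ'_f/σ'_0) = 0.088×4.9/1.94×log₁₀(62.944/44.389)
    = 0.22227 × 0.15168 = 0.03371 m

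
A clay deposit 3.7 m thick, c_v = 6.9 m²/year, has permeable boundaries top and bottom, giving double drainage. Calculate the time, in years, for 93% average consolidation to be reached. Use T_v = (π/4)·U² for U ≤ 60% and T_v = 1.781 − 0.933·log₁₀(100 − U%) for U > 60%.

Drainage path length: H_d = H/2 = 1.85 m (double drainage).
U > 60%: T_v = 1.781 − 0.933·log₁₀(100 − 93) = 0.99252.
t = T_v·H_d²/c_v = 0.99252×1.85²/6.9 = 0.4923 years.

t ≈ 0.492 years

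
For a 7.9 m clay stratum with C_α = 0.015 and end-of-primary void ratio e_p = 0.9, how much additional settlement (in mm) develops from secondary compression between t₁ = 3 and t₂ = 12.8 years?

Secondary compression: S_s = C_α·H/(1+e_p)·log₁₀(t₂/t₁)
S_s = 0.015×7.9/(1+0.9)×log₁₀(12.8/3)
    = 0.06237 × 0.6301 = 0.0393 m

S_s ≈ 39.3 mm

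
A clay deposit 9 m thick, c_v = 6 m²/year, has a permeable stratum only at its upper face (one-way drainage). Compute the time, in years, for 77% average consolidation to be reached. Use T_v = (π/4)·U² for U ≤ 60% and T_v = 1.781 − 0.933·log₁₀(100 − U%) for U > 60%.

Drainage path length: H_d = H = 9 m (single drainage).
U > 60%: T_v = 1.781 − 0.933·log₁₀(100 − 77) = 0.51051.
t = T_v·H_d²/c_v = 0.51051×9²/6 = 6.892 years.

t ≈ 6.89 years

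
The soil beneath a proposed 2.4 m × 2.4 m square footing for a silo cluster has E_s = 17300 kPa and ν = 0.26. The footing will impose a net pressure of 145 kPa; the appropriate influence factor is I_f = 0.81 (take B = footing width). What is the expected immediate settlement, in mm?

Immediate (elastic) settlement: S_e = q·B·(1−ν²)/E_s · I_f.
S_e = 145 × 2.4 × (1 − 0.26²) / 17300 × 0.81
    = 145 × 2.4 × 0.9324 / 17300 × 0.81
    = 0.01519 m = 15.19 mm

S_e ≈ 15.2 mm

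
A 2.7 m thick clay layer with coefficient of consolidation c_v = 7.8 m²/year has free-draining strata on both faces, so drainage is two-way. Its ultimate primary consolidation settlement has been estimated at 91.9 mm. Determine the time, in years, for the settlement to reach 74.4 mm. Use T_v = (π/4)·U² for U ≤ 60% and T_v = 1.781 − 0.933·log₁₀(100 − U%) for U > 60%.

t ≈ 0.137 years

Drainage path length: H_d = H/2 = 1.35 m (double drainage).
U = S(t)/S_ult = 74.4/91.9 = 0.8096.
U > 60%: T_v = 1.781 − 0.933·log₁₀(100 − 80.958) = 0.58702.
t = T_v·H_d²/c_v = 0.58702×1.35²/7.8 = 0.1372 years.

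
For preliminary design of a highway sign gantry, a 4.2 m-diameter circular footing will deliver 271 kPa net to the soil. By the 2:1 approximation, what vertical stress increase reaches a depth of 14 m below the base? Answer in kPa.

Δσ_z ≈ 14.4 kPa

By the 2:1 method the load spreads at 1 horizontal : 2 vertical, so at depth z the loaded area has grown by z in each plan dimension:
Δσ ≈ qD²/(D+z)² = 271×4.2²/(4.2+14)² = 14.432 kPa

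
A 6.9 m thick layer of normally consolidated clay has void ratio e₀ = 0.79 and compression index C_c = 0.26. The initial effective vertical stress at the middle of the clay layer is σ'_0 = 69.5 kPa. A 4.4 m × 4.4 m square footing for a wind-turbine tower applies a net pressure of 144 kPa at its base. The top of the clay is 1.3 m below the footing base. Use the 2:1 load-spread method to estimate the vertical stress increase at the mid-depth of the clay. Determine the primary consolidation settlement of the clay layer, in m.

Mid-depth of clay below the footing base: z = 1.3 + 6.9/2 = 4.75 m.
Stress increase at mid-clay by the 2:1 spreading method:
Δσ = qBL/((B+z)(L+z)) = 144×4.4×4.4/((4.4+4.75)(4.4+4.75)) = 33.299 kPa
Final effective stress: σ'_f = σ'_0 + Δσ = 69.5 + 33.299 = 102.8 kPa.
Normally consolidated clay, so the full stress increment lies on the virgin compression line:
S_c = C_c·H/(1+e₀)·log₁₀(σ'_f/σ'_0) = 0.26×6.9/(1+0.79)×log₁₀(102.8/69.5)
    = 1.0022 × 0.17001 = 0.1704 m

S_c ≈ 0.17 m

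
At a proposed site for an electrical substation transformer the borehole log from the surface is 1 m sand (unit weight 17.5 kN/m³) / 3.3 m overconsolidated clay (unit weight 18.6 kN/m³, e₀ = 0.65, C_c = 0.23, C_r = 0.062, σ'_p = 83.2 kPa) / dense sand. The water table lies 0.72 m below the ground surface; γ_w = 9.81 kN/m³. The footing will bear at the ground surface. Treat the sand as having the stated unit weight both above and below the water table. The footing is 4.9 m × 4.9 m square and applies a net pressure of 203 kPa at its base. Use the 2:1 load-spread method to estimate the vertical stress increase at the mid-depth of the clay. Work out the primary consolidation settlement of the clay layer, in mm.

S_c ≈ 121 mm

Mid-depth of clay below the ground surface: z = 1 + 3.3/2 = 2.65 m.
Total vertical stress at mid-clay: σ_v = 17.5×1 + 18.6×1.65 = 48.19 kPa.
Pore pressure: u = 9.81×(2.65 − 0.72) = 18.933 kPa.
Initial effective stress: σ'_0 = σ_v − u = 48.19 − 18.933 = 29.257 kPa.
Stress increase at mid-clay by the 2:1 spreading method:
Δσ = qBL/((B+z)(L+z)) = 203×4.9×4.9/((4.9+2.65)(4.9+2.65)) = 85.506 kPa
Final effective stress: σ'_f = 29.257 + 85.506 = 114.76 kPa.
σ'_f = 114.76 > σ'_p = 83.2 kPa, so the stress path crosses the preconsolidation pressure — recompression up to σ'_p, then virgin compression beyond:
S_c = H/(1+e₀)·[C_r·log₁₀(σ'_p/σ'_0) + C_c·log₁₀(σ'_f/σ'_p)]
    = 3.3/1.65 × [0.062×log₁₀(83.2/29.257) + 0.23×log₁₀(114.76/83.2)]
    = 2 × [0.028141 + 0.032123] = 0.1205 m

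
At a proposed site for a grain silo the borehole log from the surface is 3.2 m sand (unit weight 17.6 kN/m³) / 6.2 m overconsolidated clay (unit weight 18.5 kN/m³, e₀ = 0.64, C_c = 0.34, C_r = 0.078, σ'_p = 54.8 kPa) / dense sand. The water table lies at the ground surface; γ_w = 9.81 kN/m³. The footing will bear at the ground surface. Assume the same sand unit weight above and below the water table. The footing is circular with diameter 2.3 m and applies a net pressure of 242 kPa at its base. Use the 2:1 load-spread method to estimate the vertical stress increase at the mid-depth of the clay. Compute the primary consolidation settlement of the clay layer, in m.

S_c ≈ 0.137 m

Mid-depth of clay below the ground surface: z = 3.2 + 6.2/2 = 6.3 m.
Total vertical stress at mid-clay: σ_v = 17.6×3.2 + 18.5×3.1 = 113.67 kPa.
Pore pressure: u = 9.81×(6.3 − 0) = 61.803 kPa.
Initial effective stress: σ'_0 = σ_v − u = 113.67 − 61.803 = 51.867 kPa.
Stress increase at mid-clay by the 2:1 spreading method:
Δσ ≈ qD²/(D+z)² = 242×2.3²/(2.3+6.3)² = 17.309 kPa
Final effective stress: σ'_f = 51.867 + 17.309 = 69.176 kPa.
σ'_f = 69.176 > σ'_p = 54.8 kPa, so the stress path crosses the preconsolidation pressure — recompression up to σ'_p, then virgin compression beyond:
S_c = H/(1+e₀)·[C_r·log₁₀(σ'_p/σ'_0) + C_c·log₁₀(σ'_f/σ'_p)]
    = 6.2/1.64 × [0.078×log₁₀(54.8/51.867) + 0.34×log₁₀(69.176/54.8)]
    = 3.7805 × [0.0018634 + 0.034399] = 0.1371 m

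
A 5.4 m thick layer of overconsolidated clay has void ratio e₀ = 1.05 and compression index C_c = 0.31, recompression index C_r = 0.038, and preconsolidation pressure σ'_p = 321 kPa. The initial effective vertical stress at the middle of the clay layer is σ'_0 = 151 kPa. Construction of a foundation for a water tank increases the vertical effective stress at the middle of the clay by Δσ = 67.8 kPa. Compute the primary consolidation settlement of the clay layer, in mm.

S_c ≈ 16.1 mm

Final effective stress: σ'_f = 151 + 67.8 = 218.8 kPa.
σ'_f = 218.8 ≤ σ'_p = 321 kPa, so the clay remains overconsolidated and only the recompression index applies:
S_c = C_r·H/(1+e₀)·log₁₀(σ'_f/σ'_0) = 0.038×5.4/2.05×log₁₀(218.8/151)
    = 0.1001 × 0.16107 = 0.01612 m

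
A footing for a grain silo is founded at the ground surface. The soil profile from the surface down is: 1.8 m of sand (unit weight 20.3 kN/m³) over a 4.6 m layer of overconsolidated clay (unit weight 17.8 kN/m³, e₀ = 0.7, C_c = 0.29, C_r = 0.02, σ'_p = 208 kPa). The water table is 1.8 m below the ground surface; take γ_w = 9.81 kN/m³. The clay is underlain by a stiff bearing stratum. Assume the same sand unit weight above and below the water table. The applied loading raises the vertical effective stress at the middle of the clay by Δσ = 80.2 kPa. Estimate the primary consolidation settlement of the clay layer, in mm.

S_c ≈ 21.2 mm

Mid-depth of clay below the ground surface: z = 1.8 + 4.6/2 = 4.1 m.
Total vertical stress at mid-clay: σ_v = 20.3×1.8 + 17.8×2.3 = 77.48 kPa.
Pore pressure: u = 9.81×(4.1 − 1.8) = 22.563 kPa.
Initial effective stress: σ'_0 = σ_v − u = 77.48 − 22.563 = 54.917 kPa.
Final effective stress: σ'_f = 54.917 + 80.2 = 135.12 kPa.
σ'_f = 135.12 ≤ σ'_p = 208 kPa, so the clay remains overconsolidated and only the recompression index applies:
S_c = C_r·H/(1+e₀)·log₁₀(σ'_f/σ'_0) = 0.02×4.6/1.7×log₁₀(135.12/54.917)
    = 0.054118 × 0.39101 = 0.02116 m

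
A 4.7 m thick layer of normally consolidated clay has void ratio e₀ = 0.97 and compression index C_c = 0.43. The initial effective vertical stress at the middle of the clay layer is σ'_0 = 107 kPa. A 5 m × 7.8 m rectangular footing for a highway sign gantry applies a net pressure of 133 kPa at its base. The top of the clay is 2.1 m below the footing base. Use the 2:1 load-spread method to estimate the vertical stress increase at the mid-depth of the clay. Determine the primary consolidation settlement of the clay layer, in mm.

S_c ≈ 156 mm

Mid-depth of clay below the footing base: z = 2.1 + 4.7/2 = 4.45 m.
Stress increase at mid-clay by the 2:1 spreading method:
Δσ = qBL/((B+z)(L+z)) = 133×5×7.8/((5+4.45)(7.8+4.45)) = 44.807 kPa
Final effective stress: σ'_f = σ'_0 + Δσ = 107 + 44.807 = 151.81 kPa.
Normally consolidated clay, so the full stress increment lies on the virgin compression line:
S_c = C_c·H/(1+e₀)·log₁₀(σ'_f/σ'_0) = 0.43×4.7/(1+0.97)×log₁₀(151.81/107)
    = 1.0259 × 0.15192 = 0.1559 m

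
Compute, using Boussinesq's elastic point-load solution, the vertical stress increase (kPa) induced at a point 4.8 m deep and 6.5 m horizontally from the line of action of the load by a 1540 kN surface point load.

Δσ_z ≈ 2.36 kPa

Boussinesq vertical stress below a point load on an elastic half-space:
Δσ_z = 3P/(2πz²) · [1 + (r/z)²]^(−5/2)
r/z = 6.5/4.8 = 1.3542; [1+(r/z)²]^(−5/2) = 0.073976.
Δσ_z = 3×1540/(2π×4.8²) × 0.073976 = 31.914 × 0.073976 = 2.361 kPa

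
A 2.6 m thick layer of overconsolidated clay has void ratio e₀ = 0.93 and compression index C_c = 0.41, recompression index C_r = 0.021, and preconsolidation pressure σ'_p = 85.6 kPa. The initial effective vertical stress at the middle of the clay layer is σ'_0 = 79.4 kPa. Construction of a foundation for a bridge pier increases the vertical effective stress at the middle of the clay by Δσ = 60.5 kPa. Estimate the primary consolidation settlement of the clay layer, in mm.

S_c ≈ 119 mm

Final effective stress: σ'_f = 79.4 + 60.5 = 139.9 kPa.
σ'_f = 139.9 > σ'_p = 85.6 kPa, so the stress path crosses the preconsolidation pressure — recompression up to σ'_p, then virgin compression beyond:
S_c = H/(1+e₀)·[C_r·log₁₀(σ'_p/σ'_0) + C_c·log₁₀(σ'_f/σ'_p)]
    = 2.6/1.93 × [0.021×log₁₀(85.6/79.4) + 0.41×log₁₀(139.9/85.6)]
    = 1.3472 × [0.00068572 + 0.087471] = 0.1188 m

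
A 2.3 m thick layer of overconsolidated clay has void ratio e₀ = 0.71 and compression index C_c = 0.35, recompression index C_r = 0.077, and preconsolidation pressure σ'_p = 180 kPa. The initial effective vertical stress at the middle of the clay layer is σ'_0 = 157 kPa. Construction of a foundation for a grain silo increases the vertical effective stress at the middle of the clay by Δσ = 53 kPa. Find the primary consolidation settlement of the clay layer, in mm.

S_c ≈ 37.7 mm

Final effective stress: σ'_f = 157 + 53 = 210 kPa.
σ'_f = 210 > σ'_p = 180 kPa, so the stress path crosses the preconsolidation pressure — recompression up to σ'_p, then virgin compression beyond:
S_c = H/(1+e₀)·[C_r·log₁₀(σ'_p/σ'_0) + C_c·log₁₀(σ'_f/σ'_p)]
    = 2.3/1.71 × [0.077×log₁₀(180/157) + 0.35×log₁₀(210/180)]
    = 1.345 × [0.0045717 + 0.023431] = 0.03766 m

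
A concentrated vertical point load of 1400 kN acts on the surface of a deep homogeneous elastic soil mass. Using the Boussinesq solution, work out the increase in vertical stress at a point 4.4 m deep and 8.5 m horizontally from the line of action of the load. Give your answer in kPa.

Boussinesq vertical stress below a point load on an elastic half-space:
Δσ_z = 3P/(2πz²) · [1 + (r/z)²]^(−5/2)
r/z = 8.5/4.4 = 1.9318; [1+(r/z)²]^(−5/2) = 0.020531.
Δσ_z = 3×1400/(2π×4.4²) × 0.020531 = 34.527 × 0.020531 = 0.7089 kPa

Δσ_z ≈ 0.709 kPa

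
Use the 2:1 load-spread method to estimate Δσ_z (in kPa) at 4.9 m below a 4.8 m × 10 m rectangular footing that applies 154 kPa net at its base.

By the 2:1 method the load spreads at 1 horizontal : 2 vertical, so at depth z the loaded area has grown by z in each plan dimension:
Δσ = qBL/((B+z)(L+z)) = 154×4.8×10/((4.8+4.9)(10+4.9)) = 51.145 kPa

Δσ_z ≈ 51.1 kPa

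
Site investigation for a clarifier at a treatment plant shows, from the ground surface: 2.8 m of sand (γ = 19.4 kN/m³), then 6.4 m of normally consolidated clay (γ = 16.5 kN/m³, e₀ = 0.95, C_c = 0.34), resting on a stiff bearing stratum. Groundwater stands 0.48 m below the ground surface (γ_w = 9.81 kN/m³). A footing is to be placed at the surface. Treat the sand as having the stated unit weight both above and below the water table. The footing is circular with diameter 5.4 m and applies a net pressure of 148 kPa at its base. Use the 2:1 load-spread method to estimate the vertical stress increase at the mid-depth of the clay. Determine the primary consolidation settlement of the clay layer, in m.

S_c ≈ 0.236 m

Mid-depth of clay below the ground surface: z = 2.8 + 6.4/2 = 6 m.
Total vertical stress at mid-clay: σ_v = 19.4×2.8 + 16.5×3.2 = 107.12 kPa.
Pore pressure: u = 9.81×(6 − 0.48) = 54.151 kPa.
Initial effective stress: σ'_0 = σ_v − u = 107.12 − 54.151 = 52.969 kPa.
Stress increase at mid-clay by the 2:1 spreading method:
Δσ ≈ qD²/(D+z)² = 148×5.4²/(5.4+6)² = 33.208 kPa
Final effective stress: σ'_f = σ'_0 + Δσ = 52.969 + 33.208 = 86.177 kPa.
Normally consolidated clay, so the full stress increment lies on the virgin compression line:
S_c = C_c·H/(1+e₀)·log₁₀(σ'_f/σ'_0) = 0.34×6.4/(1+0.95)×log₁₀(86.177/52.969)
    = 1.1159 × 0.21137 = 0.2359 m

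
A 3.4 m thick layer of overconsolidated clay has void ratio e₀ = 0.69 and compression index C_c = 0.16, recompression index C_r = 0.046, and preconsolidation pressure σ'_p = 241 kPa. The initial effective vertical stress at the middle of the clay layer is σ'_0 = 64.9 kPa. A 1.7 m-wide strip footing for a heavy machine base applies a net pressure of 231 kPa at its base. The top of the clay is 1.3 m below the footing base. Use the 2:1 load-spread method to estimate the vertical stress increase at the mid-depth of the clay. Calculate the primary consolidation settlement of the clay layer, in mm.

S_c ≈ 33.3 mm

Mid-depth of clay below the footing base: z = 1.3 + 3.4/2 = 3 m.
Stress increase at mid-clay by the 2:1 spreading method:
Δσ = qB/(B+z) = 231×1.7/(1.7+3) = 83.553 kPa
Final effective stress: σ'_f = 64.9 + 83.553 = 148.45 kPa.
σ'_f = 148.45 ≤ σ'_p = 241 kPa, so the clay remains overconsolidated and only the recompression index applies:
S_c = C_r·H/(1+e₀)·log₁₀(σ'_f/σ'_0) = 0.046×3.4/1.69×log₁₀(148.45/64.9)
    = 0.092543 × 0.35934 = 0.03325 m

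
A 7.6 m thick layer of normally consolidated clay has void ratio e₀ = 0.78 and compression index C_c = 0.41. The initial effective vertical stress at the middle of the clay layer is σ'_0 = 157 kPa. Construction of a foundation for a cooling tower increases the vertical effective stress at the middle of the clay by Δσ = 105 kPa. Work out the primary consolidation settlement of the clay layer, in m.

Final effective stress: σ'_f = σ'_0 + Δσ = 157 + 105 = 262 kPa.
Normally consolidated clay, so the full stress increment lies on the virgin compression line:
S_c = C_c·H/(1+e₀)·log₁₀(σ'_f/σ'_0) = 0.41×7.6/(1+0.78)×log₁₀(262/157)
    = 1.7506 × 0.2224 = 0.3893 m

S_c ≈ 0.389 m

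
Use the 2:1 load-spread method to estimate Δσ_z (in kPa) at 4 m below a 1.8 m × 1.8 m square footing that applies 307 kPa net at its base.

Δσ_z ≈ 29.6 kPa

By the 2:1 method the load spreads at 1 horizontal : 2 vertical, so at depth z the loaded area has grown by z in each plan dimension:
Δσ = qBL/((B+z)(L+z)) = 307×1.8×1.8/((1.8+4)(1.8+4)) = 29.568 kPa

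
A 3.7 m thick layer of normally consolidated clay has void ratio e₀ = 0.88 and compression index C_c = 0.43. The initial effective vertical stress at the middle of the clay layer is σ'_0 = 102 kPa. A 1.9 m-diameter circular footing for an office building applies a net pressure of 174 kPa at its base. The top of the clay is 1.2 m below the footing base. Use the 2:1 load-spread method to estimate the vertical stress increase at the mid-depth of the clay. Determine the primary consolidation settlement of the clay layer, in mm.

S_c ≈ 82.4 mm

Mid-depth of clay below the footing base: z = 1.2 + 3.7/2 = 3.05 m.
Stress increase at mid-clay by the 2:1 spreading method:
Δσ ≈ qD²/(D+z)² = 174×1.9²/(1.9+3.05)² = 25.636 kPa
Final effective stress: σ'_f = σ'_0 + Δσ = 102 + 25.636 = 127.64 kPa.
Normally consolidated clay, so the full stress increment lies on the virgin compression line:
S_c = C_c·H/(1+e₀)·log₁₀(σ'_f/σ'_0) = 0.43×3.7/(1+0.88)×log₁₀(127.64/102)
    = 0.84628 × 0.097387 = 0.08242 m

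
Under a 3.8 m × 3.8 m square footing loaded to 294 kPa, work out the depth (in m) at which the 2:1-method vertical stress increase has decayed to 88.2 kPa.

z ≈ 3.14 m

2:1 spreading — at depth z the loaded area has grown by z in each plan dimension:
qB²/(B+z)² = Δσ_z ⇒ z = B(√(q/Δσ_z) − 1) = 3.8×(√(294/88.2) − 1) = 3.138 m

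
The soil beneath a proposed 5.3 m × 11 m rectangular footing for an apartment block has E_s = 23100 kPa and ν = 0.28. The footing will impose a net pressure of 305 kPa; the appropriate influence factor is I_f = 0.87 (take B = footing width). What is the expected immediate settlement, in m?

Immediate (elastic) settlement: S_e = q·B·(1−ν²)/E_s · I_f.
S_e = 305 × 5.3 × (1 − 0.28²) / 23100 × 0.87
    = 305 × 5.3 × 0.9216 / 23100 × 0.87
    = 0.05611 m

S_e ≈ 0.0561 m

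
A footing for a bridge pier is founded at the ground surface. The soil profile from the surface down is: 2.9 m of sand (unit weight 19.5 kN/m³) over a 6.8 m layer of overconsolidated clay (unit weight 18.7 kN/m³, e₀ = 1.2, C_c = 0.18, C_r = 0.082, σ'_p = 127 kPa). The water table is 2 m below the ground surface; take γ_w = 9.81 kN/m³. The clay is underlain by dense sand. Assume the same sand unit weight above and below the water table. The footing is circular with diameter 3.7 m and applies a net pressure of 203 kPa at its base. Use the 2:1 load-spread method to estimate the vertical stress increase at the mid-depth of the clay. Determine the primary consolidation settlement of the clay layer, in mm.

S_c ≈ 33.6 mm

Mid-depth of clay below the ground surface: z = 2.9 + 6.8/2 = 6.3 m.
Total vertical stress at mid-clay: σ_v = 19.5×2.9 + 18.7×3.4 = 120.13 kPa.
Pore pressure: u = 9.81×(6.3 − 2) = 42.183 kPa.
Initial effective stress: σ'_0 = σ_v − u = 120.13 − 42.183 = 77.947 kPa.
Stress increase at mid-clay by the 2:1 spreading method:
Δσ ≈ qD²/(D+z)² = 203×3.7²/(3.7+6.3)² = 27.791 kPa
Final effective stress: σ'_f = 77.947 + 27.791 = 105.74 kPa.
σ'_f = 105.74 ≤ σ'_p = 127 kPa, so the clay remains overconsolidated and only the recompression index applies:
S_c = C_r·H/(1+e₀)·log₁₀(σ'_f/σ'_0) = 0.082×6.8/2.2×log₁₀(105.74/77.947)
    = 0.25345 × 0.13244 = 0.03357 m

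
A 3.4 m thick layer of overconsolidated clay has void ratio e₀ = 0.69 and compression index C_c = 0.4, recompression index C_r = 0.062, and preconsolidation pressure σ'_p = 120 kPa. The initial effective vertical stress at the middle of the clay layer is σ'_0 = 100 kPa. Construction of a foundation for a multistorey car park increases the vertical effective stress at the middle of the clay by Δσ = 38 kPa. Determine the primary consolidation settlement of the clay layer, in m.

S_c ≈ 0.0587 m

Final effective stress: σ'_f = 100 + 38 = 138 kPa.
σ'_f = 138 > σ'_p = 120 kPa, so the stress path crosses the preconsolidation pressure — recompression up to σ'_p, then virgin compression beyond:
S_c = H/(1+e₀)·[C_r·log₁₀(σ'_p/σ'_0) + C_c·log₁₀(σ'_f/σ'_p)]
    = 3.4/1.69 × [0.062×log₁₀(120/100) + 0.4×log₁₀(138/120)]
    = 2.0118 × [0.0049092 + 0.024279] = 0.05872 m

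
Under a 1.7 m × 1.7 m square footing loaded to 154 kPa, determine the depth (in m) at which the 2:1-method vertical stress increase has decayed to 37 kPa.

z ≈ 1.77 m

2:1 spreading — at depth z the loaded area has grown by z in each plan dimension:
qB²/(B+z)² = Δσ_z ⇒ z = B(√(q/Δσ_z) − 1) = 1.7×(√(154/37) − 1) = 1.768 m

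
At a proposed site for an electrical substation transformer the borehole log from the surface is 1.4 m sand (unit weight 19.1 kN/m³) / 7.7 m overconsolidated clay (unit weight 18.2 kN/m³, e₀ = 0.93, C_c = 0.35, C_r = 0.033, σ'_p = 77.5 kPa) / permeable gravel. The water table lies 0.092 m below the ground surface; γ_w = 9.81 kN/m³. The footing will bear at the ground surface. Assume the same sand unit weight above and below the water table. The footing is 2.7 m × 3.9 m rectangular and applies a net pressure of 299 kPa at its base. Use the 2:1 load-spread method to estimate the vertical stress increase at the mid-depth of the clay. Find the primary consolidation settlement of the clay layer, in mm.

S_c ≈ 117 mm

Mid-depth of clay below the ground surface: z = 1.4 + 7.7/2 = 5.25 m.
Total vertical stress at mid-clay: σ_v = 19.1×1.4 + 18.2×3.85 = 96.81 kPa.
Pore pressure: u = 9.81×(5.25 − 0.092) = 50.6 kPa.
Initial effective stress: σ'_0 = σ_v − u = 96.81 − 50.6 = 46.21 kPa.
Stress increase at mid-clay by the 2:1 spreading method:
Δσ = qBL/((B+z)(L+z)) = 299×2.7×3.9/((2.7+5.25)(3.9+5.25)) = 43.282 kPa
Final effective stress: σ'_f = 46.21 + 43.282 = 89.492 kPa.
σ'_f = 89.492 > σ'_p = 77.5 kPa, so the stress path crosses the preconsolidation pressure — recompression up to σ'_p, then virgin compression beyond:
S_c = H/(1+e₀)·[C_r·log₁₀(σ'_p/σ'_0) + C_c·log₁₀(σ'_f/σ'_p)]
    = 7.7/1.93 × [0.033×log₁₀(77.5/46.21) + 0.35×log₁₀(89.492/77.5)]
    = 3.9896 × [0.0074107 + 0.021869] = 0.1168 m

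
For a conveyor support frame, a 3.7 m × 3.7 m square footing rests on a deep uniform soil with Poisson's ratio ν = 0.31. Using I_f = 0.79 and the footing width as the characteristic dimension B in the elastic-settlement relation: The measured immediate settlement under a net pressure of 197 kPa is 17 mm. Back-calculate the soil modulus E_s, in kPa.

E_s ≈ 30600 kPa

S_e = q·B·(1−ν²)/E_s · I_f  ⇒  E_s = q·B·(1−ν²)·I_f / S_e.
E_s = 197 × 3.7 × 0.9039 × 0.79 / 0.017 = 30620 kPa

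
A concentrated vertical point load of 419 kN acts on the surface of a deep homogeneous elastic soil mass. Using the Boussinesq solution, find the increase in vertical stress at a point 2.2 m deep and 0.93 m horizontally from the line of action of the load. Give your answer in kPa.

Δσ_z ≈ 27.4 kPa

Boussinesq vertical stress below a point load on an elastic half-space:
Δσ_z = 3P/(2πz²) · [1 + (r/z)²]^(−5/2)
r/z = 0.93/2.2 = 0.42273; [1+(r/z)²]^(−5/2) = 0.66297.
Δσ_z = 3×419/(2π×2.2²) × 0.66297 = 41.334 × 0.66297 = 27.4 kPa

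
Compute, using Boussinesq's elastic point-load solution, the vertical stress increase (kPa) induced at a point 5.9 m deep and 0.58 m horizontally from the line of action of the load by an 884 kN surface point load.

Boussinesq vertical stress below a point load on an elastic half-space:
Δσ_z = 3P/(2πz²) · [1 + (r/z)²]^(−5/2)
r/z = 0.58/5.9 = 0.098305; [1+(r/z)²]^(−5/2) = 0.97624.
Δσ_z = 3×884/(2π×5.9²) × 0.97624 = 12.125 × 0.97624 = 11.84 kPa

Δσ_z ≈ 11.8 kPa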